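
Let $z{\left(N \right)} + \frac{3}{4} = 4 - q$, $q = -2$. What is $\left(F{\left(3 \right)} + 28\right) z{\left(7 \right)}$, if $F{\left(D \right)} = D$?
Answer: $\frac{651}{4} \approx 162.75$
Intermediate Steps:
$z{\left(N \right)} = \frac{21}{4}$ ($z{\left(N \right)} = - \frac{3}{4} + \left(4 - -2\right) = - \frac{3}{4} + \left(4 + 2\right) = - \frac{3}{4} + 6 = \frac{21}{4}$)
$\left(F{\left(3 \right)} + 28\right) z{\left(7 \right)} = \left(3 + 28\right) \frac{21}{4} = 31 \cdot \frac{21}{4} = \frac{651}{4}$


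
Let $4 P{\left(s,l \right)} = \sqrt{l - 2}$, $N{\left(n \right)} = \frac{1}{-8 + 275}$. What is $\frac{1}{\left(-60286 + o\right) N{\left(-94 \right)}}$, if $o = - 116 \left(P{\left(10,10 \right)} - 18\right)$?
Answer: $- \frac{7769433}{1693500238} + \frac{7743 \sqrt{2}}{1693500238} \approx -0.0045813$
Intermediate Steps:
$N{\left(n \right)} = \frac{1}{267}$
$P{\left(s,l \right)} = \frac{\sqrt{-2 + l}}{4}$ ($P{\left(s,l \right)} = \frac{\sqrt{l - 2}}{4} = \frac{\sqrt{-2 + l}}{4}$)
$o = 2088 - 58 \sqrt{2}$ ($o = - 116 \left(\frac{\sqrt{-2 + 10}}{4} - 18\right) = - 116 \left(\frac{\sqrt{8}}{4} - 18\right) = - 116 \left(\frac{2 \sqrt{2}}{4} - 18\right) = - 116 \left(\frac{\sqrt{2}}{2} - 18\right) = - 116 \left(-18 + \frac{\sqrt{2}}{2}\right) = 2088 - 58 \sqrt{2} \approx 2006.0$)
$\frac{1}{\left(-60286 + o\right) N{\left(-94 \right)}} = \frac{\frac{1}{\frac{1}{267}}}{-60286 + \left(2088 - 58 \sqrt{2}\right)} = \frac{1}{-58198 - 58 \sqrt{2}} \cdot 267 = \frac{267}{-58198 - 58 \sqrt{2}}$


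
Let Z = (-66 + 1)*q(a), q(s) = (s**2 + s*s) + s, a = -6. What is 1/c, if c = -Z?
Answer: 1/4290 ≈ 0.00023310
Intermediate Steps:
q(s) = s + 2*s**2 (q(s) = (s**2 + s**2) + s = 2*s**2 + s = s + 2*s**2)
Z = -4290 (Z = (-66 + 1)*(-6*(1 + 2*(-6))) = -(-390)*(1 - 12) = -(-390)*(-11) = -65*66 = -4290)
c = 4290 (c = -1*(-4290) = 4290)
1/c = 1/4290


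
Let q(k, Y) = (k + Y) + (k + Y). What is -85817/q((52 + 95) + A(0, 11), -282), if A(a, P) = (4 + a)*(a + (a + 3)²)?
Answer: 85817/198 ≈ 433.42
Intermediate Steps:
A(a, P) = (4 + a)*(a + (3 + a)²)
q(k, Y) = 2*Y + 2*k (q(k, Y) = (Y + k) + (Y + k) = 2*Y + 2*k)
-85817/q((52 + 95) + A(0, 11), -282) = -85817/(2*(-282) + 2*((52 + 95) + (36 + 0³ + 11*0² + 37*0))) = -85817/(-564 + 2*(147 + (36 + 0 + 11*0 + 0))) = -85817/(-564 + 2*(147 + (36 + 0 + 0 + 0))) = -85817/(-564 + 2*(147 + 36)) = -85817/(-564 + 2*183) = -85817/(-564 + 366) = -85817/(-198) = -85817*(-1/198) = 85817/198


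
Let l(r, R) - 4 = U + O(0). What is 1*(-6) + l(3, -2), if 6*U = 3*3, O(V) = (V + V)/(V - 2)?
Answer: -½ ≈ -0.50000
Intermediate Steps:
O(V) = 2*V/(-2 + V) (O(V) = (2*V)/(-2 + V) = 2*V/(-2 + V))
U = 3/2 (U = (3*3)/6 = (⅙)*9 = 3/2 ≈ 1.5000)
l(r, R) = 11/2 (l(r, R) = 4 + (3/2 + 2*0/(-2 + 0)) = 4 + (3/2 + 2*0/(-2)) = 4 + (3/2 + 2*0*(-½)) = 4 + (3/2 + 0) = 4 + 3/2 = 11/2)
1*(-6) + l(3, -2) = 1*(-6) + 11/2 = -6 + 11/2 = -½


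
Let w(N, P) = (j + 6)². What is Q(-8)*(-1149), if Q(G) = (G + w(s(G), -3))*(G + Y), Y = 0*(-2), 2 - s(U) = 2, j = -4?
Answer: -36768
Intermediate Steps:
s(U) = 0 (s(U) = 2 - 1*2 = 2 - 2 = 0)
w(N, P) = 4 (w(N, P) = (-4 + 6)² = 2² = 4)
Y = 0
Q(G) = G*(4 + G) (Q(G) = (G + 4)*(G + 0) = (4 + G)*G = G*(4 + G))
Q(-8)*(-1149) = -8*(4 - 8)*(-1149) = -8*(-4)*(-1149) = 32*(-1149) = -36768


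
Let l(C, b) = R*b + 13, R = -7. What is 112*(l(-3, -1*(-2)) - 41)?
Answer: -4704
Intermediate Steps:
l(C, b) = 13 - 7*b (l(C, b) = -7*b + 13 = 13 - 7*b)
112*(l(-3, -1*(-2)) - 41) = 112*((13 - (-7)*(-2)) - 41) = 112*((13 - 7*2) - 41) = 112*((13 - 14) - 41) = 112*(-1 - 41) = 112*(-42) = -4704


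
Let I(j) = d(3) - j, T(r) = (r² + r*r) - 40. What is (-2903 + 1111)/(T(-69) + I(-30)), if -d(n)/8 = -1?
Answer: -16/85 ≈ -0.18824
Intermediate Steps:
d(n) = 8 (d(n) = -8*(-1) = 8)
T(r) = -40 + 2*r² (T(r) = (r² + r²) - 40 = 2*r² - 40 = -40 + 2*r²)
I(j) = 8 - j
(-2903 + 1111)/(T(-69) + I(-30)) = (-2903 + 1111)/((-40 + 2*(-69)²) + (8 - 1*(-30))) = -1792/((-40 + 2*4761) + (8 + 30)) = -1792/((-40 + 9522) + 38) = -1792/(9482 + 38) = -1792/9520 = -1792*1/9520 = -16/85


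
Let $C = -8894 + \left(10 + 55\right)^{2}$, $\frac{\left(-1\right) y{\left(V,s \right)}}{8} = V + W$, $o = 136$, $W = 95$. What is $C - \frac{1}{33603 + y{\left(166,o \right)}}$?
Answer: $- \frac{147143536}{31515} \approx -4669.0$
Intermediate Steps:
$y{\left(V,s \right)} = -760 - 8 V$ ($y{\left(V,s \right)} = - 8 \left(V + 95\right) = - 8 \left(95 + V\right) = -760 - 8 V$)
$C = -4669$ ($C = -8894 + 65^{2} = -8894 + 4225 = -4669$)
$C - \frac{1}{33603 + y{\left(166,o \right)}} = -4669 - \frac{1}{33603 - 2088} = -4669 - \frac{1}{31515} = - \frac{147143536}{31515}$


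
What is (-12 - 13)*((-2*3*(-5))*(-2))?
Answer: 1500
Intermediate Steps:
(-12 - 13)*((-2*3*(-5))*(-2)) = -25*(-6*(-5))*(-2) = -750*(-2) = -25*(-60) = 1500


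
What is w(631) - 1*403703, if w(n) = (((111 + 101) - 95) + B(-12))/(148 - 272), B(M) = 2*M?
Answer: -1614815/4 ≈ -4.0370e+5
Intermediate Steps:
w(n) = -3/4 (w(n) = (((111 + 101) - 95) + 2*(-12))/(148 - 272) = ((212 - 95) - 24)/(-124) = (117 - 24)*(-1/124) = 93*(-1/124) = -3/4)
w(631) - 1*403703 = -3/4 - 1*403703 = -3/4 - 403703 = -1614815/4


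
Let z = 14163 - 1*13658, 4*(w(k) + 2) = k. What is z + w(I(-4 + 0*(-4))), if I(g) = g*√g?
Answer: 503 - 2*I ≈ 503.0 - 2.0*I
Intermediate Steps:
I(g) = g^(3/2)
w(k) = -2 + k/4
z = 505 (z = 14163 - 13658 = 505)
z + w(I(-4 + 0*(-4))) = 505 + (-2 + (-4 + 0*(-4))^(3/2)/4) = 505 + (-2 + (-4 + 0)^(3/2)/4) = 505 + (-2 + (-4)^(3/2)/4) = 505 + (-2 + (-8*I)/4) = 505 + (-2 - 2*I) = 503 - 2*I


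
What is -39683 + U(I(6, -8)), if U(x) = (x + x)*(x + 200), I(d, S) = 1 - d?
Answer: -41633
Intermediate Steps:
U(x) = 2*x*(200 + x) (U(x) = (2*x)*(200 + x) = 2*x*(200 + x))
-39683 + U(I(6, -8)) = -39683 + 2*(1 - 1*6)*(200 + (1 - 1*6)) = -39683 + 2*(1 - 6)*(200 + (1 - 6)) = -39683 + 2*(-5)*(200 - 5) = -39683 + 2*(-5)*195 = -39683 - 1950 = -41633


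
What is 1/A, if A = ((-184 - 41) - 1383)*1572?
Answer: -1/2527776 ≈ -3.9560e-7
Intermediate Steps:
A = -2527776 (A = (-225 - 1383)*1572 = -1608*1572 = -2527776)
1/A = 1/(-2527776) = -1/2527776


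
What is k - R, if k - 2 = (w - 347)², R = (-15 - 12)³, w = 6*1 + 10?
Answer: 129246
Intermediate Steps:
w = 16 (w = 6 + 10 = 16)
R = -19683 (R = (-27)³ = -19683)
k = 109563 (k = 2 + (16 - 347)² = 2 + (-331)² = 2 + 109561 = 109563)
k - R = 109563 - 1*(-19683) = 109563 + 19683 = 129246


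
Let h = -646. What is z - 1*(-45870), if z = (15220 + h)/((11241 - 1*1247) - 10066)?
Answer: 548011/12 ≈ 45668.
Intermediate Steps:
z = -2429/12 (z = (15220 - 646)/((11241 - 1*1247) - 10066) = 14574/((11241 - 1247) - 10066) = 14574/(9994 - 10066) = 14574/(-72) = 14574*(-1/72) = -2429/12 ≈ -202.42)
z - 1*(-45870) = -2429/12 - 1*(-45870) = -2429/12 + 45870 = 548011/12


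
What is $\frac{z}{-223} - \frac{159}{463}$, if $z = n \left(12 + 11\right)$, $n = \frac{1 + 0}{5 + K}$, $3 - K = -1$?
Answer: $- \frac{329762}{929241} \approx -0.35487$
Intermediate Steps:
$K = 4$ ($K = 3 - -1 = 3 + 1 = 4$)
$n = \frac{1}{9}$ ($n = \frac{1 + 0}{5 + 4} = 1 \cdot \frac{1}{9} = \frac{1}{9} \approx 0.11111$)
$z = \frac{23}{9}$ ($z = \frac{12 + 11}{9} = \frac{1}{9} \cdot 23 = \frac{23}{9} \approx 2.5556$)
$\frac{z}{-223} - \frac{159}{463} = \frac{23}{9 \left(-223\right)} - \frac{159}{463} = \frac{23}{9} \left(- \frac{1}{223}\right) - \frac{159}{463} = - \frac{23}{2007} - \frac{159}{463} = - \frac{329762}{929241}$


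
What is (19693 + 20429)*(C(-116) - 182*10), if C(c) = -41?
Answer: -74667042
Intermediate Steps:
(19693 + 20429)*(C(-116) - 182*10) = (19693 + 20429)*(-41 - 182*10) = 40122*(-41 - 1820) = 40122*(-1861) = -74667042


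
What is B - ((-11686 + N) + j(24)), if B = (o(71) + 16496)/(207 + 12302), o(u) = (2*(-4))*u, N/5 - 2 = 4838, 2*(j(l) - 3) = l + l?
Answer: -156859441/12509 ≈ -12540.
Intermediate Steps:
j(l) = 3 + l (j(l) = 3 + (l + l)/2 = 3 + (2*l)/2 = 3 + l)
N = 24200 (N = 10 + 5*4838 = 10 + 24190 = 24200)
o(u) = -8*u
B = 15928/12509 (B = (-8*71 + 16496)/(207 + 12302) = (-568 + 16496)/12509 = 15928*(1/12509) = 15928/12509 ≈ 1.2733)
B - ((-11686 + N) + j(24)) = 15928/12509 - ((-11686 + 24200) + (3 + 24)) = 15928/12509 - (12514 + 27) = 15928/12509 - 1*12541 = 15928/12509 - 12541 = -156859441/12509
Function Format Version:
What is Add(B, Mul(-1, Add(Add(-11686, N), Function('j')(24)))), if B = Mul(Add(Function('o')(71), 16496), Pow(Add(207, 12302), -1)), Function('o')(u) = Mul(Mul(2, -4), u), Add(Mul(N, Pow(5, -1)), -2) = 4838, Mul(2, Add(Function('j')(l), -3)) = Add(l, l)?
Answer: Rational(-156859441, 12509) ≈ -12540.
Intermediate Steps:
Function('j')(l) = Add(3, l) (Function('j')(l) = Add(3, Mul(Rational(1, 2), Add(l, l))) = Add(3, Mul(Rational(1, 2), Mul(2, l))) = Add(3, l))
N = 24200 (N = Add(10, Mul(5, 4838)) = Add(10, 24190) = 24200)
Function('o')(u) = Mul(-8, u)
B = Rational(15928, 12509) (B = Mul(Add(Mul(-8, 71), 16496), Pow(Add(207, 12302), -1)) = Mul(Add(-568, 16496), Pow(12509, -1)) = Mul(15928, Rational(1, 12509)) = Rational(15928, 12509) ≈ 1.2733)
Add(B, Mul(-1, Add(Add(-11686, N), Function('j')(24)))) = Add(Rational(15928, 12509), Mul(-1, Add(Add(-11686, 24200), Add(3, 24)))) = Add(Rational(15928, 12509), Mul(-1, Add(12514, 27))) = Add(Rational(15928, 12509), Mul(-1, 12541)) = Add(Rational(15928, 12509), -12541) = Rational(-156859441, 12509)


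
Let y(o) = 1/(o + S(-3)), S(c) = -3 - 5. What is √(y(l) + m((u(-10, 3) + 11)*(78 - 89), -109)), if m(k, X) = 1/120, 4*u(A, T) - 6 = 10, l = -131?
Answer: √79230/8340 ≈ 0.033750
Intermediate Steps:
u(A, T) = 4 (u(A, T) = 3/2 + (¼)*10 = 3/2 + 5/2 = 4)
S(c) = -8
m(k, X) = 1/120
y(o) = 1/(-8 + o) (y(o) = 1/(o - 8) = 1/(-8 + o))
√(y(l) + m((u(-10, 3) + 11)*(78 - 89), -109)) = √(1/(-8 - 131) + 1/120) = √(1/(-139) + 1/120) = √(-1/139 + 1/120) = √(19/16680) = √79230/8340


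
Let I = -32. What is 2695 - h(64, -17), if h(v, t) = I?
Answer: 2727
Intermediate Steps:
h(v, t) = -32
2695 - h(64, -17) = 2695 - 1*(-32) = 2695 + 32 = 2727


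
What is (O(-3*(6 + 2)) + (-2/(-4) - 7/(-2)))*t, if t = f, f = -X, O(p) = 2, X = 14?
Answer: -84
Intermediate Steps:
f = -14 (f = -1*14 = -14)
t = -14
(O(-3*(6 + 2)) + (-2/(-4) - 7/(-2)))*t = (2 + (-2/(-4) - 7/(-2)))*(-14) = (2 + (-2*(-¼) - 7*(-½)))*(-14) = (2 + (½ + 7/2))*(-14) = (2 + 4)*(-14) = 6*(-14) = -84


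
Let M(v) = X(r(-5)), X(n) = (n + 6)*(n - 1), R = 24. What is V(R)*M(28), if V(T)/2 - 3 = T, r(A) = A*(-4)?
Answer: 26676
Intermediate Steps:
r(A) = -4*A
V(T) = 6 + 2*T
X(n) = (-1 + n)*(6 + n) (X(n) = (6 + n)*(-1 + n) = (-1 + n)*(6 + n))
M(v) = 494 (M(v) = -6 + (-4*(-5))**2 + 5*(-4*(-5)) = -6 + 20**2 + 5*20 = -6 + 400 + 100 = 494)
V(R)*M(28) = (6 + 2*24)*494 = (6 + 48)*494 = 54*494 = 26676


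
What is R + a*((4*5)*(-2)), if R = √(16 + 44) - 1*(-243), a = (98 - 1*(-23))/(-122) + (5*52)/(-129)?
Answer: 2858747/7869 + 2*√15 ≈ 371.04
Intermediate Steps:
a = -47329/15738 (a = (98 + 23)*(-1/122) + 260*(-1/129) = 121*(-1/122) - 260/129 = -121/122 - 260/129 = -47329/15738 ≈ -3.0073)
R = 243 + 2*√15 (R = √60 + 243 = 2*√15 + 243 = 243 + 2*√15 ≈ 250.75)
R + a*((4*5)*(-2)) = (243 + 2*√15) - 47329*4*5*(-2)/15738 = (243 + 2*√15) - 473290*(-2)/7869 = (243 + 2*√15) - 47329/15738*(-40) = (243 + 2*√15) + 946580/7869 = 2858747/7869 + 2*√15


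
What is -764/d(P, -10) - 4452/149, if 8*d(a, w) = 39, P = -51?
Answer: -1084316/5811 ≈ -186.60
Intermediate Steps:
d(a, w) = 39/8 (d(a, w) = (⅛)*39 = 39/8)
-764/d(P, -10) - 4452/149 = -764/39/8 - 4452/149 = -764*8/39 - 4452*1/149 = -6112/39 - 4452/149 = -1084316/5811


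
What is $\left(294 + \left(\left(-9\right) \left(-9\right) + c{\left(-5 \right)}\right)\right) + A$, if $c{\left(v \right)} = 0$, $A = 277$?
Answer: $652$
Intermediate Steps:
$\left(294 + \left(\left(-9\right) \left(-9\right) + c{\left(-5 \right)}\right)\right) + A = \left(294 + \left(\left(-9\right) \left(-9\right) + 0\right)\right) + 277 = \left(294 + \left(81 + 0\right)\right) + 277 = \left(294 + 81\right) + 277 = 375 + 277 = 652$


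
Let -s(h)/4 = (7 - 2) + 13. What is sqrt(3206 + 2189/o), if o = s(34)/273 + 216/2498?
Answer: 7*I*sqrt(18935528619)/10074 ≈ 95.617*I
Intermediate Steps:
s(h) = -72 (s(h) = -4*((7 - 2) + 13) = -4*(5 + 13) = -4*18 = -72)
o = -20148/113659 (o = -72/273 + 216/2498 = -72*1/273 + 216*(1/2498) = -24/91 + 108/1249 = -20148/113659 ≈ -0.17727)
sqrt(3206 + 2189/o) = sqrt(3206 + 2189/(-20148/113659)) = sqrt(3206 + 2189*(-113659/20148)) = sqrt(3206 - 248799551/20148) = sqrt(-184205063/20148) = 7*I*sqrt(18935528619)/10074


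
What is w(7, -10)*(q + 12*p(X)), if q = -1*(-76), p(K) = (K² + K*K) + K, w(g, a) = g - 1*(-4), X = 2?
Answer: 2156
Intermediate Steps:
w(g, a) = 4 + g (w(g, a) = g + 4 = 4 + g)
p(K) = K + 2*K² (p(K) = (K² + K²) + K = 2*K² + K = K + 2*K²)
q = 76
w(7, -10)*(q + 12*p(X)) = (4 + 7)*(76 + 12*(2*(1 + 2*2))) = 11*(76 + 12*(2*(1 + 4))) = 11*(76 + 12*(2*5)) = 11*(76 + 12*10) = 11*(76 + 120) = 11*196 = 2156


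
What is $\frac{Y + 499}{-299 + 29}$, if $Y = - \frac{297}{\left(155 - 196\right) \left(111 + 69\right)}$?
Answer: $- \frac{409213}{221400} \approx -1.8483$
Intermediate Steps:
$Y = \frac{33}{820}$ ($Y = - \frac{297}{\left(-41\right) 180} = - \frac{297}{-7380} = \left(-297\right) \left(- \frac{1}{7380}\right) = \frac{33}{820} \approx 0.040244$)
$\frac{Y + 499}{-299 + 29} = \frac{\frac{33}{820} + 499}{-299 + 29} = \frac{409213}{820 \left(-270\right)} = \frac{409213}{820} \left(- \frac{1}{270}\right) = - \frac{409213}{221400}$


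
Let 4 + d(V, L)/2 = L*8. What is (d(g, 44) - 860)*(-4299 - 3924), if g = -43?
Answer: 1348572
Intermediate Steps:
d(V, L) = -8 + 16*L (d(V, L) = -8 + 2*(L*8) = -8 + 2*(8*L) = -8 + 16*L)
(d(g, 44) - 860)*(-4299 - 3924) = ((-8 + 16*44) - 860)*(-4299 - 3924) = ((-8 + 704) - 860)*(-8223) = (696 - 860)*(-8223) = -164*(-8223) = 1348572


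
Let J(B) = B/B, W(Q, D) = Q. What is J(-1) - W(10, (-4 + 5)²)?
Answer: -9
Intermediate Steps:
J(B) = 1
J(-1) - W(10, (-4 + 5)²) = 1 - 1*10 = 1 - 10 = -9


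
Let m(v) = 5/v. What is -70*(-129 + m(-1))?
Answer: 9380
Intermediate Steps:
-70*(-129 + m(-1)) = -70*(-129 + 5/(-1)) = -70*(-129 + 5*(-1)) = -70*(-129 - 5) = -70*(-134) = 9380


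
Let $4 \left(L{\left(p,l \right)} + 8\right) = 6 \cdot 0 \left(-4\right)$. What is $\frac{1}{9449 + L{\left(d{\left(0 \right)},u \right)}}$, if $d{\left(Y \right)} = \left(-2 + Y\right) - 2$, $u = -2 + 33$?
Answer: $\frac{1}{9441} \approx 0.00010592$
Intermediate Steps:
$u = 31$
$d{\left(Y \right)} = -4 + Y$
$L{\left(p,l \right)} = -8$ ($L{\left(p,l \right)} = -8 + \frac{6 \cdot 0 \left(-4\right)}{4} = -8 + \frac{0 \left(-4\right)}{4} = -8 + \frac{1}{4} \cdot 0 = -8 + 0 = -8$)
$\frac{1}{9449 + L{\left(d{\left(0 \right)},u \right)}} = \frac{1}{9449 - 8} = \frac{1}{9441}$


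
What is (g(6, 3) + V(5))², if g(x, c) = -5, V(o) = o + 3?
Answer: 9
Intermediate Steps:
V(o) = 3 + o
(g(6, 3) + V(5))² = (-5 + (3 + 5))² = (-5 + 8)² = 3² = 9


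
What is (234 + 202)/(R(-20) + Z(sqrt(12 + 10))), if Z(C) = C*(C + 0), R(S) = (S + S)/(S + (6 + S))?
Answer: 3706/197 ≈ 18.812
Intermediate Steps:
R(S) = 2*S/(6 + 2*S) (R(S) = (2*S)/(6 + 2*S) = 2*S/(6 + 2*S))
Z(C) = C**2 (Z(C) = C*C = C**2)
(234 + 202)/(R(-20) + Z(sqrt(12 + 10))) = (234 + 202)/(-20/(3 - 20) + (sqrt(12 + 10))**2) = 436/(-20/(-17) + (sqrt(22))**2) = 436/(-20*(-1/17) + 22) = 436/(20/17 + 22) = 436/(394/17) = 436*(17/394) = 3706/197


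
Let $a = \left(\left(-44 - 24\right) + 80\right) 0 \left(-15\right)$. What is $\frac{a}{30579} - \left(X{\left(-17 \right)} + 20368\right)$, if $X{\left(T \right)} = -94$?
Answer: $-20274$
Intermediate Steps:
$a = 0$ ($a = \left(-68 + 80\right) 0 = 12 \cdot 0 = 0$)
$\frac{a}{30579} - \left(X{\left(-17 \right)} + 20368\right) = \frac{0}{30579} - \left(-94 + 20368\right) = 0 \cdot \frac{1}{30579} - 20274 = 0 - 20274 = -20274$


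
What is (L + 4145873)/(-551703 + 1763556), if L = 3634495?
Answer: 2593456/403951 ≈ 6.4202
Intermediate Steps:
(L + 4145873)/(-551703 + 1763556) = (3634495 + 4145873)/(-551703 + 1763556) = 7780368/1211853 = 7780368*(1/1211853) = 2593456/403951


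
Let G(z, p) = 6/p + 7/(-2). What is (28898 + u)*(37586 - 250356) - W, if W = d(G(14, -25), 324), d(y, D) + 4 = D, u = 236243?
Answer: -56414050890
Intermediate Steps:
G(z, p) = -7/2 + 6/p (G(z, p) = 6/p + 7*(-½) = 6/p - 7/2 = -7/2 + 6/p)
d(y, D) = -4 + D
W = 320 (W = -4 + 324 = 320)
(28898 + u)*(37586 - 250356) - W = (28898 + 236243)*(37586 - 250356) - 1*320 = 265141*(-212770) - 320 = -56414050570 - 320 = -56414050890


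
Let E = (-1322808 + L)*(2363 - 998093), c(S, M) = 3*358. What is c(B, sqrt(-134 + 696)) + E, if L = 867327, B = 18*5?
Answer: 453536097204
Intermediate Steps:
B = 90
c(S, M) = 1074
E = 453536096130 (E = (-1322808 + 867327)*(2363 - 998093) = -455481*(-995730) = 453536096130)
c(B, sqrt(-134 + 696)) + E = 1074 + 453536096130 = 453536097204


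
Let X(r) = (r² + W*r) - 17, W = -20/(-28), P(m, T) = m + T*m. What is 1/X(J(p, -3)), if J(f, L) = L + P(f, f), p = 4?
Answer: 7/1989 ≈ 0.0035194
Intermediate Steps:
W = 5/7 (W = -20*(-1/28) = 5/7 ≈ 0.71429)
J(f, L) = L + f*(1 + f)
X(r) = -17 + r² + 5*r/7 (X(r) = (r² + 5*r/7) - 17 = -17 + r² + 5*r/7)
1/X(J(p, -3)) = 1/(-17 + (-3 + 4*(1 + 4))² + 5*(-3 + 4*(1 + 4))/7) = 1/(-17 + (-3 + 4*5)² + 5*(-3 + 4*5)/7) = 1/(-17 + (-3 + 20)² + 5*(-3 + 20)/7) = 1/(-17 + 17² + (5/7)*17) = 1/(-17 + 289 + 85/7) = 1/(1989/7) = 7/1989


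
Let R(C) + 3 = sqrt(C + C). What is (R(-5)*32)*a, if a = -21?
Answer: 2016 - 672*I*sqrt(10) ≈ 2016.0 - 2125.1*I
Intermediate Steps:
R(C) = -3 + sqrt(2)*sqrt(C) (R(C) = -3 + sqrt(C + C) = -3 + sqrt(2*C) = -3 + sqrt(2)*sqrt(C))
(R(-5)*32)*a = ((-3 + sqrt(2)*sqrt(-5))*32)*(-21) = ((-3 + sqrt(2)*(I*sqrt(5)))*32)*(-21) = ((-3 + I*sqrt(10))*32)*(-21) = (-96 + 32*I*sqrt(10))*(-21) = 2016 - 672*I*sqrt(10)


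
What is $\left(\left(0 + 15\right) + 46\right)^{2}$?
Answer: $3721$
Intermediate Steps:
$\left(\left(0 + 15\right) + 46\right)^{2} = \left(15 + 46\right)^{2} = 61^{2} = 3721$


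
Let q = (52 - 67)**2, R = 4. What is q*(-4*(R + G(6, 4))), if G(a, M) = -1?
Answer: -2700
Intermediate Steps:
q = 225 (q = (-15)**2 = 225)
q*(-4*(R + G(6, 4))) = 225*(-4*(4 - 1)) = 225*(-4*3) = 225*(-12) = -2700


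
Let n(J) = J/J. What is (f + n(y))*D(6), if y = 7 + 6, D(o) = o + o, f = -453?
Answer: -5424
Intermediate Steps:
D(o) = 2*o
y = 13
n(J) = 1
(f + n(y))*D(6) = (-453 + 1)*(2*6) = -452*12 = -5424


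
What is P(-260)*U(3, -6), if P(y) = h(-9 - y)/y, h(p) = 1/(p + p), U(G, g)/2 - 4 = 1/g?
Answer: -23/391560 ≈ -5.8739e-5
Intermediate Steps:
U(G, g) = 8 + 2/g
h(p) = 1/(2*p)
P(y) = 1/(2*y*(-9 - y)) (P(y) = (1/(2*(-9 - y)))/y = 1/(2*y*(-9 - y)))
P(-260)*U(3, -6) = (-½/(-260*(9 - 260)))*(8 + 2/(-6)) = (-½*(-1/260)/(-251))*(8 + 2*(-⅙)) = (-½*(-1/260)*(-1/251))*(8 - ⅓) = -1/130520*23/3 = -23/391560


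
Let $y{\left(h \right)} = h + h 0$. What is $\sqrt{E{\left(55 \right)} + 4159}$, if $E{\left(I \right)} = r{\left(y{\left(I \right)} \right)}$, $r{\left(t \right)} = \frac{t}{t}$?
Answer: $8 \sqrt{65} \approx 64.498$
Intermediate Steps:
$y{\left(h \right)} = h$ ($y{\left(h \right)} = h + 0 = h$)
$r{\left(t \right)} = 1$
$E{\left(I \right)} = 1$
$\sqrt{E{\left(55 \right)} + 4159} = \sqrt{1 + 4159} = \sqrt{4160} = 8 \sqrt{65}$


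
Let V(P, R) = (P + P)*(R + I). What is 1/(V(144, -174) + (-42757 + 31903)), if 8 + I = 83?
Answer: -1/39366 ≈ -2.5403e-5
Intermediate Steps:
I = 75 (I = -8 + 83 = 75)
V(P, R) = 2*P*(75 + R) (V(P, R) = (P + P)*(R + 75) = (2*P)*(75 + R) = 2*P*(75 + R))
1/(V(144, -174) + (-42757 + 31903)) = 1/(2*144*(75 - 174) + (-42757 + 31903)) = 1/(2*144*(-99) - 10854) = 1/(-28512 - 10854) = 1/(-39366) = -1/39366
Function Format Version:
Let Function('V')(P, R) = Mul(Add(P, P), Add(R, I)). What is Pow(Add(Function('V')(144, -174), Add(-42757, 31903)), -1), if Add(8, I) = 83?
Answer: Rational(-1, 39366) ≈ -2.5403e-5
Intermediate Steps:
I = 75 (I = Add(-8, 83) = 75)
Function('V')(P, R) = Mul(2, P, Add(75, R)) (Function('V')(P, R) = Mul(Add(P, P), Add(R, 75)) = Mul(Mul(2, P), Add(75, R)) = Mul(2, P, Add(75, R)))
Pow(Add(Function('V')(144, -174), Add(-42757, 31903)), -1) = Pow(Add(Mul(2, 144, Add(75, -174)), Add(-42757, 31903)), -1) = Pow(Add(Mul(2, 144, -99), -10854), -1) = Pow(Add(-28512, -10854), -1) = Pow(-39366, -1) = Rational(-1, 39366)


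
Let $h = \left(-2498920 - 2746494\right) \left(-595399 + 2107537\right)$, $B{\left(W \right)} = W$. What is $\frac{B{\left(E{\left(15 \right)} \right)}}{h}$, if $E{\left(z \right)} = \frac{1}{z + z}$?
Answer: $- \frac{1}{237953695053960} \approx -4.2025 \cdot 10^{-15}$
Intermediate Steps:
$E{\left(z \right)} = \frac{1}{2 z}$
$h = -7931789835132$ ($h = \left(-5245414\right) 1512138 = -7931789835132$)
$\frac{B{\left(E{\left(15 \right)} \right)}}{h} = \frac{\frac{1}{2} \cdot \frac{1}{15}}{-7931789835132} = \frac{1}{2} \cdot \frac{1}{15} \left(- \frac{1}{7931789835132}\right) = \frac{1}{30} \left(- \frac{1}{7931789835132}\right) = - \frac{1}{237953695053960}$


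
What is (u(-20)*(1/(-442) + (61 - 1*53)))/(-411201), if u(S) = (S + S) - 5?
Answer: 2525/2884934 ≈ 0.00087524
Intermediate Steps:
u(S) = -5 + 2*S (u(S) = 2*S - 5 = -5 + 2*S)
(u(-20)*(1/(-442) + (61 - 1*53)))/(-411201) = ((-5 + 2*(-20))*(1/(-442) + (61 - 1*53)))/(-411201) = ((-5 - 40)*(-1/442 + (61 - 53)))*(-1/411201) = -45*(-1/442 + 8)*(-1/411201) = -45*3535/442*(-1/411201) = -159075/442*(-1/411201) = 2525/2884934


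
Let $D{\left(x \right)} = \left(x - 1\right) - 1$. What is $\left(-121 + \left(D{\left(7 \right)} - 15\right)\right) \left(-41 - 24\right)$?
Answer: $8515$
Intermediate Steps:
$D{\left(x \right)} = -2 + x$ ($D{\left(x \right)} = \left(-1 + x\right) - 1 = -2 + x$)
$\left(-121 + \left(D{\left(7 \right)} - 15\right)\right) \left(-41 - 24\right) = \left(-121 + \left(\left(-2 + 7\right) - 15\right)\right) \left(-41 - 24\right) = \left(-121 + \left(5 - 15\right)\right) \left(-41 - 24\right) = \left(-121 - 10\right) \left(-65\right) = \left(-131\right) \left(-65\right) = 8515$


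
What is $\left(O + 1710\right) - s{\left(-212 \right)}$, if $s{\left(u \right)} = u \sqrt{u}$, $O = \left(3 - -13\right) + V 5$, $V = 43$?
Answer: $1941 + 424 i \sqrt{53} \approx 1941.0 + 3086.8 i$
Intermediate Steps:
$O = 231$ ($O = \left(3 - -13\right) + 43 \cdot 5 = \left(3 + 13\right) + 215 = 16 + 215 = 231$)
$s{\left(u \right)} = u^{\frac{3}{2}}$
$\left(O + 1710\right) - s{\left(-212 \right)} = \left(231 + 1710\right) - \left(-212\right)^{\frac{3}{2}} = 1941 - - 424 i \sqrt{53} = 1941 + 424 i \sqrt{53}$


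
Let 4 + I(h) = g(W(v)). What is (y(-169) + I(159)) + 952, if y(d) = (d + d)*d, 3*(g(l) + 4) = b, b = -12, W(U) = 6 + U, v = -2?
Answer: 58062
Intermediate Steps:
g(l) = -8 (g(l) = -4 + (1/3)*(-12) = -4 - 4 = -8)
I(h) = -12 (I(h) = -4 - 8 = -12)
y(d) = 2*d**2 (y(d) = (2*d)*d = 2*d**2)
(y(-169) + I(159)) + 952 = (2*(-169)**2 - 12) + 952 = (2*28561 - 12) + 952 = (57122 - 12) + 952 = 57110 + 952 = 58062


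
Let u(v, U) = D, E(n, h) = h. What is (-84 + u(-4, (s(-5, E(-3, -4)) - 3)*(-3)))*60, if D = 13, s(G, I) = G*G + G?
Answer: -4260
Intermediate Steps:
s(G, I) = G + G**2 (s(G, I) = G**2 + G = G + G**2)
u(v, U) = 13
(-84 + u(-4, (s(-5, E(-3, -4)) - 3)*(-3)))*60 = (-84 + 13)*60 = -71*60 = -4260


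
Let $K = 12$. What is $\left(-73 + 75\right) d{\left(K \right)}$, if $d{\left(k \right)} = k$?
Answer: $24$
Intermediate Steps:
$\left(-73 + 75\right) d{\left(K \right)} = \left(-73 + 75\right) 12 = 2 \cdot 12 = 24$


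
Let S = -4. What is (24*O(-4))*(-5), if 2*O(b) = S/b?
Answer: -60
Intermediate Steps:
O(b) = -2/b (O(b) = (-4/b)/2 = -2/b)
(24*O(-4))*(-5) = (24*(-2/(-4)))*(-5) = (24*(-2*(-¼)))*(-5) = (24*(½))*(-5) = 12*(-5) = -60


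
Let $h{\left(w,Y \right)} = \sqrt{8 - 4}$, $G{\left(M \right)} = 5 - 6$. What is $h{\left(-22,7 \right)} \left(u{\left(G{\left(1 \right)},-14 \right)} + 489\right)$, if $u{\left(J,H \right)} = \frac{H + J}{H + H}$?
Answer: $\frac{13707}{14} \approx 979.07$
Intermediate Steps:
$G{\left(M \right)} = -1$ ($G{\left(M \right)} = 5 - 6 = -1$)
$u{\left(J,H \right)} = \frac{H + J}{2 H}$
$h{\left(w,Y \right)} = 2$ ($h{\left(w,Y \right)} = \sqrt{4} = 2$)
$h{\left(-22,7 \right)} \left(u{\left(G{\left(1 \right)},-14 \right)} + 489\right) = 2 \left(\frac{-14 - 1}{2 \left(-14\right)} + 489\right) = 2 \left(\frac{1}{2} \left(- \frac{1}{14}\right) \left(-15\right) + 489\right) = 2 \left(\frac{15}{28} + 489\right) = 2 \cdot \frac{13707}{28} = \frac{13707}{14}$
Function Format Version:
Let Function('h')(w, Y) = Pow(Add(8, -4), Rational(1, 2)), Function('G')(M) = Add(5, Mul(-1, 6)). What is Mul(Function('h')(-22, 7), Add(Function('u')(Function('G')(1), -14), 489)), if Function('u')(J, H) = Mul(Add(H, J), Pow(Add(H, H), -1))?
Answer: Rational(13707, 14) ≈ 979.07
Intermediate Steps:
Function('G')(M) = -1 (Function('G')(M) = Add(5, -6) = -1)
Function('u')(J, H) = Mul(Rational(1, 2), Pow(H, -1), Add(H, J)) (Function('u')(J, H) = Mul(Add(H, J), Pow(Mul(2, H), -1)) = Mul(Add(H, J), Mul(Rational(1, 2), Pow(H, -1))) = Mul(Rational(1, 2), Pow(H, -1), Add(H, J)))
Function('h')(w, Y) = 2 (Function('h')(w, Y) = Pow(4, Rational(1, 2)) = 2)
Mul(Function('h')(-22, 7), Add(Function('u')(Function('G')(1), -14), 489)) = Mul(2, Add(Mul(Rational(1, 2), Pow(-14, -1), Add(-14, -1)), 489)) = Mul(2, Add(Mul(Rational(1, 2), Rational(-1, 14), -15), 489)) = Mul(2, Add(Rational(15, 28), 489)) = Mul(2, Rational(13707, 28)) = Rational(13707, 14)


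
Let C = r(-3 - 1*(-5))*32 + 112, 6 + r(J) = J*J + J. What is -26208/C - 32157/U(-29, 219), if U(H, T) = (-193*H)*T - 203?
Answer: -286808517/1225540 ≈ -234.03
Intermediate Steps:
r(J) = -6 + J + J² (r(J) = -6 + (J*J + J) = -6 + (J² + J) = -6 + (J + J²) = -6 + J + J²)
U(H, T) = -203 - 193*H*T (U(H, T) = -193*H*T - 203 = -203 - 193*H*T)
C = 112 (C = (-6 + (-3 - 1*(-5)) + (-3 - 1*(-5))²)*32 + 112 = (-6 + (-3 + 5) + (-3 + 5)²)*32 + 112 = (-6 + 2 + 2²)*32 + 112 = (-6 + 2 + 4)*32 + 112 = 0*32 + 112 = 0 + 112 = 112)
-26208/C - 32157/U(-29, 219) = -26208/112 - 32157/(-203 - 193*(-29)*219) = -26208*1/112 - 32157/(-203 + 1225743) = -234 - 32157/1225540 = -286808517/1225540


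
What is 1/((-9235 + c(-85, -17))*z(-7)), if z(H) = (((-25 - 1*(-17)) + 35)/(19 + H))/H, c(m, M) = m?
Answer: 7/20970 ≈ 0.00033381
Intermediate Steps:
z(H) = 27/(H*(19 + H)) (z(H) = (((-25 + 17) + 35)/(19 + H))/H = ((-8 + 35)/(19 + H))/H = (27/(19 + H))/H = 27/(H*(19 + H)))
1/((-9235 + c(-85, -17))*z(-7)) = 1/((-9235 - 85)*((27/(-7*(19 - 7))))) = 1/((-9320)*((27*(-1/7)/12))) = -1/(9320*(27*(-1/7)*(1/12))) = -1/(9320*(-9/28)) = -1/9320*(-28/9) = 7/20970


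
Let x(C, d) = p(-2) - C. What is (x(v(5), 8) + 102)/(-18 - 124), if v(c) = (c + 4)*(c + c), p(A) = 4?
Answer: -8/71 ≈ -0.11268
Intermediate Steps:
v(c) = 2*c*(4 + c) (v(c) = (4 + c)*(2*c) = 2*c*(4 + c))
x(C, d) = 4 - C
(x(v(5), 8) + 102)/(-18 - 124) = ((4 - 2*5*(4 + 5)) + 102)/(-18 - 124) = ((4 - 2*5*9) + 102)/(-142) = ((4 - 1*90) + 102)*(-1/142) = ((4 - 90) + 102)*(-1/142) = (-86 + 102)*(-1/142) = 16*(-1/142) = -8/71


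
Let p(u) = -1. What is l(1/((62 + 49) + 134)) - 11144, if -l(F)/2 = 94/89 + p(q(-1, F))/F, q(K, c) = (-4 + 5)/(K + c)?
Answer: -948394/89 ≈ -10656.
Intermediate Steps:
q(K, c) = 1/(K + c)
l(F) = -188/89 + 2/F (l(F) = -2*(94/89 - 1/F) = -188/89 + 2/F)
l(1/((62 + 49) + 134)) - 11144 = (-188/89 + 2/(1/((62 + 49) + 134))) - 11144 = (-188/89 + 2/(1/(111 + 134))) - 11144 = (-188/89 + 2/(1/245)) - 11144 = (-188/89 + 2*245) - 11144 = (-188/89 + 490) - 11144 = 43422/89 - 11144 = -948394/89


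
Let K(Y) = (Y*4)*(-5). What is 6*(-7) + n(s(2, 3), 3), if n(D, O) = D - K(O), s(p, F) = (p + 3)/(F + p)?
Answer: 19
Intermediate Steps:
s(p, F) = (3 + p)/(F + p)
K(Y) = -20*Y (K(Y) = (4*Y)*(-5) = -20*Y)
n(D, O) = D + 20*O (n(D, O) = D - (-20)*O = D + 20*O)
6*(-7) + n(s(2, 3), 3) = 6*(-7) + ((3 + 2)/(3 + 2) + 20*3) = -42 + (5/5 + 60) = -42 + ((⅕)*5 + 60) = -42 + (1 + 60) = -42 + 61 = 19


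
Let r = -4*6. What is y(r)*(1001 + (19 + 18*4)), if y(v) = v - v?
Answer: 0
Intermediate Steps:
r = -24
y(v) = 0
y(r)*(1001 + (19 + 18*4)) = 0*(1001 + (19 + 18*4)) = 0*(1001 + (19 + 72)) = 0*(1001 + 91) = 0*1092 = 0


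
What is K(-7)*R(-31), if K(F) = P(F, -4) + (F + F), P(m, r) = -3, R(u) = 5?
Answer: -85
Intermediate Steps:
K(F) = -3 + 2*F (K(F) = -3 + (F + F) = -3 + 2*F)
K(-7)*R(-31) = (-3 + 2*(-7))*5 = (-3 - 14)*5 = -17*5 = -85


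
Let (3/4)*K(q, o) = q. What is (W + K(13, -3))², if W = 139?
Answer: 219961/9 ≈ 24440.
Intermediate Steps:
K(q, o) = 4*q/3
(W + K(13, -3))² = (139 + (4/3)*13)² = (139 + 52/3)² = (469/3)² = 219961/9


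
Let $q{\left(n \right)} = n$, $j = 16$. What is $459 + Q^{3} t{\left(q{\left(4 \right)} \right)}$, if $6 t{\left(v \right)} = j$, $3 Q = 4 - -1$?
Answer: $\frac{38179}{81} \approx 471.35$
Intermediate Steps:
$Q = \frac{5}{3}$ ($Q = \frac{4 - -1}{3} = \frac{4 + 1}{3} = \frac{1}{3} \cdot 5 = \frac{5}{3} \approx 1.6667$)
$t{\left(v \right)} = \frac{8}{3}$ ($t{\left(v \right)} = \frac{1}{6} \cdot 16 = \frac{8}{3}$)
$459 + Q^{3} t{\left(q{\left(4 \right)} \right)} = 459 + \left(\frac{5}{3}\right)^{3} \cdot \frac{8}{3} = 459 + \frac{125}{27} \cdot \frac{8}{3} = 459 + \frac{1000}{81} = \frac{38179}{81}$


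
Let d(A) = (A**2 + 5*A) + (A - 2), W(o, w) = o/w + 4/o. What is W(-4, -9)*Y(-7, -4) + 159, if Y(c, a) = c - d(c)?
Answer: 497/3 ≈ 165.67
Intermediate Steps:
W(o, w) = 4/o + o/w
d(A) = -2 + A**2 + 6*A (d(A) = (A**2 + 5*A) + (-2 + A) = -2 + A**2 + 6*A)
Y(c, a) = 2 - c**2 - 5*c (Y(c, a) = c - (-2 + c**2 + 6*c) = c + (2 - c**2 - 6*c) = 2 - c**2 - 5*c)
W(-4, -9)*Y(-7, -4) + 159 = (4/(-4) - 4/(-9))*(2 - 1*(-7)**2 - 5*(-7)) + 159 = (4*(-1/4) - 4*(-1/9))*(2 - 1*49 + 35) + 159 = (-1 + 4/9)*(2 - 49 + 35) + 159 = -5/9*(-12) + 159 = 20/3 + 159 = 497/3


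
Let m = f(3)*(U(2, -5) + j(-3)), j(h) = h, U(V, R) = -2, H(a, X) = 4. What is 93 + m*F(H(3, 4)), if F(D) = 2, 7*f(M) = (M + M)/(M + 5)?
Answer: 1287/14 ≈ 91.929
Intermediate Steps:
f(M) = 2*M/(7*(5 + M)) (f(M) = ((M + M)/(M + 5))/7 = ((2*M)/(5 + M))/7 = (2*M/(5 + M))/7 = 2*M/(7*(5 + M)))
m = -15/28 (m = ((2/7)*3/(5 + 3))*(-2 - 3) = ((2/7)*3/8)*(-5) = ((2/7)*3*(⅛))*(-5) = (3/28)*(-5) = -15/28 ≈ -0.53571)
93 + m*F(H(3, 4)) = 93 - 15/28*2 = 93 - 15/14 = 1287/14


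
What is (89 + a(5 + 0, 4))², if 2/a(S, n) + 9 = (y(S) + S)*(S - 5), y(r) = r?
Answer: 638401/81 ≈ 7881.5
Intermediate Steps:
a(S, n) = 2/(-9 + 2*S*(-5 + S)) (a(S, n) = 2/(-9 + (S + S)*(S - 5)) = 2/(-9 + (2*S)*(-5 + S)) = 2/(-9 + 2*S*(-5 + S)))
(89 + a(5 + 0, 4))² = (89 + 2/(-9 - 10*(5 + 0) + 2*(5 + 0)²))² = (89 + 2/(-9 - 10*5 + 2*5²))² = (89 + 2/(-9 - 50 + 2*25))² = (89 + 2/(-9 - 50 + 50))² = (89 + 2/(-9))² = (89 + 2*(-⅑))² = (89 - 2/9)² = (799/9)² = 638401/81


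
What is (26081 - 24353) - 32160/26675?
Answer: 9212448/5335 ≈ 1726.8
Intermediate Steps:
(26081 - 24353) - 32160/26675 = 1728 - 32160*1/26675 = 1728 - 6432/5335 = 9212448/5335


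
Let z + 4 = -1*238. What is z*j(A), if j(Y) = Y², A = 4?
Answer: -3872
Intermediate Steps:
z = -242 (z = -4 - 1*238 = -4 - 238 = -242)
z*j(A) = -242*4² = -242*16 = -3872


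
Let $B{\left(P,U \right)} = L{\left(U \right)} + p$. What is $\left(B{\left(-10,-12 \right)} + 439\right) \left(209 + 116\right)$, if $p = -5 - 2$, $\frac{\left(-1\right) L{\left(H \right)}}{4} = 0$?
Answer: $140400$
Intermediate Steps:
$L{\left(H \right)} = 0$ ($L{\left(H \right)} = \left(-4\right) 0 = 0$)
$p = -7$
$B{\left(P,U \right)} = -7$ ($B{\left(P,U \right)} = 0 - 7 = -7$)
$\left(B{\left(-10,-12 \right)} + 439\right) \left(209 + 116\right) = \left(-7 + 439\right) \left(209 + 116\right) = 432 \cdot 325 = 140400$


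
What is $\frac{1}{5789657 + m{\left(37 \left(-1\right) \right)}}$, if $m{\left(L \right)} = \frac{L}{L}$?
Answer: $\frac{1}{5789658} \approx 1.7272 \cdot 10^{-7}$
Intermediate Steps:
$m{\left(L \right)} = 1$
$\frac{1}{5789657 + m{\left(37 \left(-1\right) \right)}} = \frac{1}{5789657 + 1} = \frac{1}{5789658}$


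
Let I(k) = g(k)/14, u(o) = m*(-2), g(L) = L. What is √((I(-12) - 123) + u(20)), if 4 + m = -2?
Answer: 3*I*√609/7 ≈ 10.576*I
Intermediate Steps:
m = -6 (m = -4 - 2 = -6)
u(o) = 12 (u(o) = -6*(-2) = 12)
I(k) = k/14
√((I(-12) - 123) + u(20)) = √(((1/14)*(-12) - 123) + 12) = √((-6/7 - 123) + 12) = √(-867/7 + 12) = √(-783/7) = 3*I*√609/7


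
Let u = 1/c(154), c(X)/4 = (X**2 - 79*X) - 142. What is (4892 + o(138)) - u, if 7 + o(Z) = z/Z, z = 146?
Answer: 668881789/136896 ≈ 4886.1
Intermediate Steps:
o(Z) = -7 + 146/Z
c(X) = -568 - 316*X + 4*X**2 (c(X) = 4*((X**2 - 79*X) - 142) = 4*(-142 + X**2 - 79*X) = -568 - 316*X + 4*X**2)
u = 1/45632 (u = 1/(-568 - 316*154 + 4*154**2) = 1/(-568 - 48664 + 4*23716) = 1/(-568 - 48664 + 94864) = 1/45632 ≈ 2.1914e-5)
(4892 + o(138)) - u = (4892 + (-7 + 146/138)) - 1*1/45632 = (4892 + (-7 + 146*(1/138))) - 1/45632 = (4892 + (-7 + 73/69)) - 1/45632 = (4892 - 410/69) - 1/45632 = 337138/69 - 1/45632 = 668881789/136896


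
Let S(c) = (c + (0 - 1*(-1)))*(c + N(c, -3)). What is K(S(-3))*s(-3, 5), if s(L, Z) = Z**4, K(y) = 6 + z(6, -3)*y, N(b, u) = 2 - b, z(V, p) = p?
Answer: 11250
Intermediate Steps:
S(c) = 2 + 2*c (S(c) = (c + (0 - 1*(-1)))*(c + (2 - c)) = (c + (0 + 1))*2 = (c + 1)*2 = (1 + c)*2 = 2 + 2*c)
K(y) = 6 - 3*y
K(S(-3))*s(-3, 5) = (6 - 3*(2 + 2*(-3)))*5**4 = (6 - 3*(2 - 6))*625 = (6 - 3*(-4))*625 = (6 + 12)*625 = 18*625 = 11250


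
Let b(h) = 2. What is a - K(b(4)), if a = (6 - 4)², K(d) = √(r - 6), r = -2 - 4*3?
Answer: 4 - 2*I*√5 ≈ 4.0 - 4.4721*I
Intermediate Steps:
r = -14 (r = -2 - 12 = -14)
K(d) = 2*I*√5 (K(d) = √(-14 - 6) = √(-20) = 2*I*√5)
a = 4 (a = 2² = 4)
a - K(b(4)) = 4 - 2*I*√5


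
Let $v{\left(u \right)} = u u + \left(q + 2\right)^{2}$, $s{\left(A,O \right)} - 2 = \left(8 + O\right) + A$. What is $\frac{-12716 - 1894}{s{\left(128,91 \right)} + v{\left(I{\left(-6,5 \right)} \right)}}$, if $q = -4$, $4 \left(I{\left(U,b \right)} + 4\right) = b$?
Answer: $- \frac{77920}{1283} \approx -60.733$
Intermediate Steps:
$I{\left(U,b \right)} = -4 + \frac{b}{4}$
$s{\left(A,O \right)} = 10 + A + O$ ($s{\left(A,O \right)} = 2 + \left(\left(8 + O\right) + A\right) = 2 + \left(8 + A + O\right) = 10 + A + O$)
$v{\left(u \right)} = 4 + u^{2}$ ($v{\left(u \right)} = u u + \left(-4 + 2\right)^{2} = u^{2} + \left(-2\right)^{2} = u^{2} + 4 = 4 + u^{2}$)
$\frac{-12716 - 1894}{s{\left(128,91 \right)} + v{\left(I{\left(-6,5 \right)} \right)}} = \frac{-12716 - 1894}{\left(10 + 128 + 91\right) + \left(4 + \left(-4 + \frac{1}{4} \cdot 5\right)^{2}\right)} = - \frac{14610}{229 + \left(4 + \left(-4 + \frac{5}{4}\right)^{2}\right)} = - \frac{14610}{229 + \left(4 + \left(- \frac{11}{4}\right)^{2}\right)} = - \frac{14610}{229 + \left(4 + \frac{121}{16}\right)} = - \frac{14610}{229 + \frac{185}{16}} = - \frac{14610}{\frac{3849}{16}} = \left(-14610\right) \frac{16}{3849} = - \frac{77920}{1283}$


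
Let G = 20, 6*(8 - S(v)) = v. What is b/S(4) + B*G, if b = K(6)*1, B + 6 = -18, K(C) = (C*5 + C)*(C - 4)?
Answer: -5172/11 ≈ -470.18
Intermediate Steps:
S(v) = 8 - v/6
K(C) = 6*C*(-4 + C) (K(C) = (5*C + C)*(-4 + C) = (6*C)*(-4 + C) = 6*C*(-4 + C))
B = -24 (B = -6 - 18 = -24)
b = 72 (b = (6*6*(-4 + 6))*1 = (6*6*2)*1 = 72*1 = 72)
b/S(4) + B*G = 72/(8 - ⅙*4) - 24*20 = 72/(8 - ⅔) - 480 = 72/(22/3) - 480 = 72*(3/22) - 480 = 108/11 - 480 = -5172/11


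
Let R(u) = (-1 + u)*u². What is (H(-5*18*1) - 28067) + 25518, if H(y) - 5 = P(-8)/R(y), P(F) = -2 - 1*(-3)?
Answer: -1875182401/737100 ≈ -2544.0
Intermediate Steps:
R(u) = u²*(-1 + u)
P(F) = 1 (P(F) = -2 + 3 = 1)
H(y) = 5 + 1/(y²*(-1 + y))
(H(-5*18*1) - 28067) + 25518 = ((5 + 1/((-5*18*1)²*(-1 - 5*18*1))) - 28067) + 25518 = ((5 + 1/((-90*1)²*(-1 - 90*1))) - 28067) + 25518 = ((5 + 1/((-90)²*(-1 - 90))) - 28067) + 25518 = ((5 + (1/8100)/(-91)) - 28067) + 25518 = ((5 + (1/8100)*(-1/91)) - 28067) + 25518 = ((5 - 1/737100) - 28067) + 25518 = (3685499/737100 - 28067) + 25518 = -20684500201/737100 + 25518 = -1875182401/737100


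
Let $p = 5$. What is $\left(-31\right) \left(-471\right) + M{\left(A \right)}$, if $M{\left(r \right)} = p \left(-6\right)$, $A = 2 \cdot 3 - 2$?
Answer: $14571$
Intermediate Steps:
$A = 4$ ($A = 6 - 2 = 4$)
$M{\left(r \right)} = -30$ ($M{\left(r \right)} = 5 \left(-6\right) = -30$)
$\left(-31\right) \left(-471\right) + M{\left(A \right)} = \left(-31\right) \left(-471\right) - 30 = 14601 - 30 = 14571$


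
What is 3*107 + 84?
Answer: 405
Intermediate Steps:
3*107 + 84 = 321 + 84 = 405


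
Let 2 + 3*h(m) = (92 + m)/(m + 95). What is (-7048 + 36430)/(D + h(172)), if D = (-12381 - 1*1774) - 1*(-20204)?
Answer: 2614998/538331 ≈ 4.8576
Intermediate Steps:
h(m) = -⅔ + (92 + m)/(3*(95 + m)) (h(m) = -⅔ + ((92 + m)/(m + 95))/3 = -⅔ + ((92 + m)/(95 + m))/3 = -⅔ + (92 + m)/(3*(95 + m)))
D = 6049 (D = (-12381 - 1774) + 20204 = -14155 + 20204 = 6049)
(-7048 + 36430)/(D + h(172)) = (-7048 + 36430)/(6049 + (-98 - 1*172)/(3*(95 + 172))) = 29382/(6049 + (⅓)*(-98 - 172)/267) = 29382/(6049 + (⅓)*(1/267)*(-270)) = 29382/(6049 - 30/89) = 29382/(538331/89) = 29382*(89/538331) = 2614998/538331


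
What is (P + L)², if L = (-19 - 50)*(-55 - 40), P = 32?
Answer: 43388569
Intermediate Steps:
L = 6555 (L = -69*(-95) = 6555)
(P + L)² = (32 + 6555)² = 6587² = 43388569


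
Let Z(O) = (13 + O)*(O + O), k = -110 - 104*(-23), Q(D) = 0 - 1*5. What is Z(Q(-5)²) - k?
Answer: -382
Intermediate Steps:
Q(D) = -5 (Q(D) = 0 - 5 = -5)
k = 2282 (k = -110 + 2392 = 2282)
Z(O) = 2*O*(13 + O) (Z(O) = (13 + O)*(2*O) = 2*O*(13 + O))
Z(Q(-5)²) - k = 2*(-5)²*(13 + (-5)²) - 1*2282 = 2*25*(13 + 25) - 2282 = 2*25*38 - 2282 = 1900 - 2282 = -382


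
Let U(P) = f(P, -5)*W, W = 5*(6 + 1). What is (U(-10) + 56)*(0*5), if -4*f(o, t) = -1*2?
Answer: 0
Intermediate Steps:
f(o, t) = 1/2 (f(o, t) = -(-1)*2/4 = -1/4*(-2) = 1/2)
W = 35 (W = 5*7 = 35)
U(P) = 35/2 (U(P) = (1/2)*35 = 35/2)
(U(-10) + 56)*(0*5) = (35/2 + 56)*(0*5) = (147/2)*0 = 0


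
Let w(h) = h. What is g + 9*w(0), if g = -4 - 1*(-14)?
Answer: 10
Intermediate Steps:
g = 10 (g = -4 + 14 = 10)
g + 9*w(0) = 10 + 9*0 = 10 + 0 = 10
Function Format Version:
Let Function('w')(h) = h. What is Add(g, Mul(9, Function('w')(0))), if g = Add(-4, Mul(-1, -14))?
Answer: 10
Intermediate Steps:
g = 10 (g = Add(-4, 14) = 10)
Add(g, Mul(9, Function('w')(0))) = Add(10, Mul(9, 0)) = Add(10, 0) = 10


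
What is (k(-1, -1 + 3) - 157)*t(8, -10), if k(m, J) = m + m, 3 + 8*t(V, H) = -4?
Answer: 1113/8 ≈ 139.13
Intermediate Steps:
t(V, H) = -7/8 (t(V, H) = -3/8 + (⅛)*(-4) = -3/8 - ½ = -7/8)
k(m, J) = 2*m
(k(-1, -1 + 3) - 157)*t(8, -10) = (2*(-1) - 157)*(-7/8) = (-2 - 157)*(-7/8) = -159*(-7/8) = 1113/8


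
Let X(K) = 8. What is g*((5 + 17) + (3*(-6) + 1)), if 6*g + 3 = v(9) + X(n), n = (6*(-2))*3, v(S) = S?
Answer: 35/3 ≈ 11.667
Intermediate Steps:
n = -36 (n = -12*3 = -36)
g = 7/3 (g = -½ + (9 + 8)/6 = -½ + (⅙)*17 = -½ + 17/6 = 7/3 ≈ 2.3333)
g*((5 + 17) + (3*(-6) + 1)) = 7*((5 + 17) + (3*(-6) + 1))/3 = 7*(22 + (-18 + 1))/3 = 7*(22 - 17)/3 = (7/3)*5 = 35/3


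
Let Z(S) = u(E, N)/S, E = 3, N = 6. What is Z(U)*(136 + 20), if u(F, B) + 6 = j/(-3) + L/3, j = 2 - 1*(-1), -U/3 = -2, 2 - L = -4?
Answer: -130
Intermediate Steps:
L = 6 (L = 2 - 1*(-4) = 2 + 4 = 6)
U = 6 (U = -3*(-2) = 6)
j = 3 (j = 2 + 1 = 3)
u(F, B) = -5 (u(F, B) = -6 + (3/(-3) + 6/3) = -6 + (3*(-⅓) + 6*(⅓)) = -6 + (-1 + 2) = -6 + 1 = -5)
Z(S) = -5/S
Z(U)*(136 + 20) = (-5/6)*(136 + 20) = -5*⅙*156 = -⅚*156 = -130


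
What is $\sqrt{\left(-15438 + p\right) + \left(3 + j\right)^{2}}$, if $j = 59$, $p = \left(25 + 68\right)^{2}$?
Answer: $i \sqrt{2945} \approx 54.268 i$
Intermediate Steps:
$p = 8649$ ($p = 93^{2} = 8649$)
$\sqrt{\left(-15438 + p\right) + \left(3 + j\right)^{2}} = \sqrt{\left(-15438 + 8649\right) + \left(3 + 59\right)^{2}} = \sqrt{-6789 + 62^{2}} = \sqrt{-6789 + 3844} = \sqrt{-2945} = i \sqrt{2945}$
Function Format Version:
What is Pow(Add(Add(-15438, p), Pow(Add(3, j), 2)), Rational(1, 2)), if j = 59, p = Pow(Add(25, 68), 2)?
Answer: Mul(I, Pow(2945, Rational(1, 2))) ≈ Mul(54.268, I)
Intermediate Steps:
p = 8649 (p = Pow(93, 2) = 8649)
Pow(Add(Add(-15438, p), Pow(Add(3, j), 2)), Rational(1, 2)) = Pow(Add(Add(-15438, 8649), Pow(Add(3, 59), 2)), Rational(1, 2)) = Pow(Add(-6789, Pow(62, 2)), Rational(1, 2)) = Pow(Add(-6789, 3844), Rational(1, 2)) = Pow(-2945, Rational(1, 2)) = Mul(I, Pow(2945, Rational(1, 2)))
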